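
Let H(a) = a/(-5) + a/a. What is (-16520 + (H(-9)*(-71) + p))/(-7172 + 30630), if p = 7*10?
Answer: -41622/58645 ≈ -0.70973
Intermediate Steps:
p = 70
H(a) = 1 - a/5 (H(a) = a*(-⅕) + 1 = -a/5 + 1 = 1 - a/5)
(-16520 + (H(-9)*(-71) + p))/(-7172 + 30630) = (-16520 + ((1 - ⅕*(-9))*(-71) + 70))/(-7172 + 30630) = (-16520 + ((1 + 9/5)*(-71) + 70))/23458 = (-16520 + ((14/5)*(-71) + 70))*(1/23458) = (-16520 + (-994/5 + 70))*(1/23458) = (-16520 - 644/5)*(1/23458) = -83244/5*1/23458 = -41622/58645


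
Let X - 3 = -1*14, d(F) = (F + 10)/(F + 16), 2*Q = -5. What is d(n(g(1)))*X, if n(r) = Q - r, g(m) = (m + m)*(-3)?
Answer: -99/13 ≈ -7.6154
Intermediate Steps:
Q = -5/2 (Q = (1/2)*(-5) = -5/2 ≈ -2.5000)
g(m) = -6*m (g(m) = (2*m)*(-3) = -6*m)
n(r) = -5/2 - r
d(F) = (10 + F)/(16 + F)
X = -11 (X = 3 - 1*14 = 3 - 14 = -11)
d(n(g(1)))*X = ((10 + (-5/2 - (-6)))/(16 + (-5/2 - (-6))))*(-11) = ((10 + (-5/2 - 1*(-6)))/(16 + (-5/2 - 1*(-6))))*(-11) = ((10 + (-5/2 + 6))/(16 + (-5/2 + 6)))*(-11) = ((10 + 7/2)/(16 + 7/2))*(-11) = ((27/2)/(39/2))*(-11) = ((2/39)*(27/2))*(-11) = (9/13)*(-11) = -99/13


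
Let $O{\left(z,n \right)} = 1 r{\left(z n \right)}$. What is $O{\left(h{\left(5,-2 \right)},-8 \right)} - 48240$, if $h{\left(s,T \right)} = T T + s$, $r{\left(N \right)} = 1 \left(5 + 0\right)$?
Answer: $-48235$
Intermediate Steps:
$r{\left(N \right)} = 5$ ($r{\left(N \right)} = 1 \cdot 5 = 5$)
$h{\left(s,T \right)} = s + T^{2}$ ($h{\left(s,T \right)} = T^{2} + s = s + T^{2}$)
$O{\left(z,n \right)} = 5$ ($O{\left(z,n \right)} = 1 \cdot 5 = 5$)
$O{\left(h{\left(5,-2 \right)},-8 \right)} - 48240 = 5 - 48240 = -48235$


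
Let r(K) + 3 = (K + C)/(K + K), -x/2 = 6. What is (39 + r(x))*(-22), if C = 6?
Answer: -1595/2 ≈ -797.50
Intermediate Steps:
x = -12 (x = -2*6 = -12)
r(K) = -3 + (6 + K)/(2*K) (r(K) = -3 + (K + 6)/(K + K) = -3 + (6 + K)/((2*K)) = -3 + (6 + K)*(1/(2*K)) = -3 + (6 + K)/(2*K))
(39 + r(x))*(-22) = (39 + (-5/2 + 3/(-12)))*(-22) = (39 + (-5/2 + 3*(-1/12)))*(-22) = (39 + (-5/2 - 1/4))*(-22) = (39 - 11/4)*(-22) = (145/4)*(-22) = -1595/2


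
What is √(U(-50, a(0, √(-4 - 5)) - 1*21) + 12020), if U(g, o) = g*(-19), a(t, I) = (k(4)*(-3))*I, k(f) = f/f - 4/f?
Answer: √12970 ≈ 113.89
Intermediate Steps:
k(f) = 1 - 4/f
a(t, I) = 0 (a(t, I) = (((-4 + 4)/4)*(-3))*I = (((¼)*0)*(-3))*I = (0*(-3))*I = 0*I = 0)
U(g, o) = -19*g
√(U(-50, a(0, √(-4 - 5)) - 1*21) + 12020) = √(-19*(-50) + 12020) = √(950 + 12020) = √12970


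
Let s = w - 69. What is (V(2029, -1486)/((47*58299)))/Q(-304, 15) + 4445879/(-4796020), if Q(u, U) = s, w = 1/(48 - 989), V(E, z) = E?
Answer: -79098278685497369/85326778985966580 ≈ -0.92700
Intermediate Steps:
w = -1/941 (w = 1/(-941) = -1/941 ≈ -0.0010627)
s = -64930/941 (s = -1/941 - 69 = -64930/941 ≈ -69.001)
Q(u, U) = -64930/941
(V(2029, -1486)/((47*58299)))/Q(-304, 15) + 4445879/(-4796020) = (2029/((47*58299)))/(-64930/941) + 4445879/(-4796020) = (2029/2740053)*(-941/64930) + 4445879*(-1/4796020) = (2029*(1/2740053))*(-941/64930) - 4445879/4796020 = (2029/2740053)*(-941/64930) - 4445879/4796020 = -1909289/177911641290 - 4445879/4796020 = -79098278685497369/85326778985966580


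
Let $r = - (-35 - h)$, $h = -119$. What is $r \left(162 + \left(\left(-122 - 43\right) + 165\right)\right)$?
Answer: $-13608$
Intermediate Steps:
$r = -84$ ($r = - (-35 - -119) = - (-35 + 119) = \left(-1\right) 84 = -84$)
$r \left(162 + \left(\left(-122 - 43\right) + 165\right)\right) = - 84 \left(162 + \left(\left(-122 - 43\right) + 165\right)\right) = - 84 \left(162 + \left(-165 + 165\right)\right) = - 84 \left(162 + 0\right) = \left(-84\right) 162 = -13608$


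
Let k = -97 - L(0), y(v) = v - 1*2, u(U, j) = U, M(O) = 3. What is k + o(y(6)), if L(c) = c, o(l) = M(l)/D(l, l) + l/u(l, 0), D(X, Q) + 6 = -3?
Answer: -289/3 ≈ -96.333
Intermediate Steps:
D(X, Q) = -9 (D(X, Q) = -6 - 3 = -9)
y(v) = -2 + v (y(v) = v - 2 = -2 + v)
o(l) = ⅔ (o(l) = 3/(-9) + l/l = 3*(-⅑) + 1 = -⅓ + 1 = ⅔)
k = -97 (k = -97 - 1*0 = -97 + 0 = -97)
k + o(y(6)) = -97 + ⅔ = -289/3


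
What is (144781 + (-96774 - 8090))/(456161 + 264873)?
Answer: 39917/721034 ≈ 0.055361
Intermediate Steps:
(144781 + (-96774 - 8090))/(456161 + 264873) = (144781 - 104864)/721034 = 39917*(1/721034) = 39917/721034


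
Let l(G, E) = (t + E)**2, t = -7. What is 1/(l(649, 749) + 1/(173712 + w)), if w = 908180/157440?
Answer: 1367506273/752899723695844 ≈ 1.8163e-6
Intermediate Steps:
l(G, E) = (-7 + E)**2
w = 45409/7872 (w = 908180*(1/157440) = 45409/7872 ≈ 5.7684)
1/(l(649, 749) + 1/(173712 + w)) = 1/((-7 + 749)**2 + 1/(173712 + 45409/7872)) = 1/(742**2 + 1/(1367506273/7872)) = 1/(550564 + 7872/1367506273) = 1/(752899723695844/1367506273) = 1367506273/752899723695844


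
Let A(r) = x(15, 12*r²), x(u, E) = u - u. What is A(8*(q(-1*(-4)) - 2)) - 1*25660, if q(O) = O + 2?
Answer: -25660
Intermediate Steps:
q(O) = 2 + O
x(u, E) = 0
A(r) = 0
A(8*(q(-1*(-4)) - 2)) - 1*25660 = 0 - 1*25660 = 0 - 25660 = -25660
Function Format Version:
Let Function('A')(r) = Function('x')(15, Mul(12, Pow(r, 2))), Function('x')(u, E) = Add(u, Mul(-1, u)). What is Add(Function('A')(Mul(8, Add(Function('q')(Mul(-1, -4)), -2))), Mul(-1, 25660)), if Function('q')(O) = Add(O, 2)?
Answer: -25660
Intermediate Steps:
Function('q')(O) = Add(2, O)
Function('x')(u, E) = 0
Function('A')(r) = 0
Add(Function('A')(Mul(8, Add(Function('q')(Mul(-1, -4)), -2))), Mul(-1, 25660)) = Add(0, Mul(-1, 25660)) = Add(0, -25660) = -25660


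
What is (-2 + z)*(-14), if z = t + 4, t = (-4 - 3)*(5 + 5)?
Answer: 952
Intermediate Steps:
t = -70 (t = -7*10 = -70)
z = -66 (z = -70 + 4 = -66)
(-2 + z)*(-14) = (-2 - 66)*(-14) = -68*(-14) = 952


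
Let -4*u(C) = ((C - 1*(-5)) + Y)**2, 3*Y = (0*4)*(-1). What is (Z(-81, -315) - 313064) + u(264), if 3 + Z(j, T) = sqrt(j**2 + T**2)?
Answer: -1324629/4 + 9*sqrt(1306) ≈ -3.3083e+5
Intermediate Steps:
Z(j, T) = -3 + sqrt(T**2 + j**2) (Z(j, T) = -3 + sqrt(j**2 + T**2) = -3 + sqrt(T**2 + j**2))
Y = 0 (Y = ((0*4)*(-1))/3 = (0*(-1))/3 = (1/3)*0 = 0)
u(C) = -(5 + C)**2/4 (u(C) = -((C - 1*(-5)) + 0)**2/4 = -((C + 5) + 0)**2/4 = -((5 + C) + 0)**2/4 = -(5 + C)**2/4)
(Z(-81, -315) - 313064) + u(264) = ((-3 + sqrt((-315)**2 + (-81)**2)) - 313064) - (5 + 264)**2/4 = ((-3 + sqrt(99225 + 6561)) - 313064) - 1/4*269**2 = ((-3 + sqrt(105786)) - 313064) - 1/4*72361 = ((-3 + 9*sqrt(1306)) - 313064) - 72361/4 = (-313067 + 9*sqrt(1306)) - 72361/4 = -1324629/4 + 9*sqrt(1306)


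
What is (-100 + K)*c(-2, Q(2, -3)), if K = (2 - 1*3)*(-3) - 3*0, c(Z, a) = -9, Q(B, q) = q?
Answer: 873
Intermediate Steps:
K = 3 (K = (2 - 3)*(-3) + 0 = -1*(-3) + 0 = 3 + 0 = 3)
(-100 + K)*c(-2, Q(2, -3)) = (-100 + 3)*(-9) = -97*(-9) = 873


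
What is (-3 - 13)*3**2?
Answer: -144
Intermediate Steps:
(-3 - 13)*3**2 = -16*9 = -144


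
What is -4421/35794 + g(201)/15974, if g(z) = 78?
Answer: -33914561/285886678 ≈ -0.11863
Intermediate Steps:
-4421/35794 + g(201)/15974 = -4421/35794 + 78/15974 = -4421*1/35794 + 78*(1/15974) = -4421/35794 + 39/7987 = -33914561/285886678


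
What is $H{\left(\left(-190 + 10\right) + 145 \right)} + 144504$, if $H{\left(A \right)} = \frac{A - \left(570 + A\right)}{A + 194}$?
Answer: $\frac{7658522}{53} \approx 1.445 \cdot 10^{5}$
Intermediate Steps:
$H{\left(A \right)} = - \frac{570}{194 + A}$
$H{\left(\left(-190 + 10\right) + 145 \right)} + 144504 = - \frac{570}{194 + \left(\left(-190 + 10\right) + 145\right)} + 144504 = - \frac{570}{194 + \left(-180 + 145\right)} + 144504 = - \frac{570}{194 - 35} + 144504 = - \frac{570}{159} + 144504 = \left(-570\right) \frac{1}{159} + 144504 = - \frac{190}{53} + 144504 = \frac{7658522}{53}$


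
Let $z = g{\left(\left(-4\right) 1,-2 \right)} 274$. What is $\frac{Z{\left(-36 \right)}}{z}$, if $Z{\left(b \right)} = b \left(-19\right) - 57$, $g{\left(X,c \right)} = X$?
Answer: $- \frac{627}{1096} \approx -0.57208$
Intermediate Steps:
$z = -1096$ ($z = \left(-4\right) 1 \cdot 274 = \left(-4\right) 274 = -1096$)
$Z{\left(b \right)} = -57 - 19 b$ ($Z{\left(b \right)} = - 19 b - 57 = -57 - 19 b$)
$\frac{Z{\left(-36 \right)}}{z} = \frac{-57 - -684}{-1096} = \left(-57 + 684\right) \left(- \frac{1}{1096}\right) = 627 \left(- \frac{1}{1096}\right) = - \frac{627}{1096}$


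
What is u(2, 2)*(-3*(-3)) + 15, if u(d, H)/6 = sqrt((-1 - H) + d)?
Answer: 15 + 54*I ≈ 15.0 + 54.0*I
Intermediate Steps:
u(d, H) = 6*sqrt(-1 + d - H) (u(d, H) = 6*sqrt((-1 - H) + d) = 6*sqrt(-1 + d - H))
u(2, 2)*(-3*(-3)) + 15 = (6*sqrt(-1 + 2 - 1*2))*(-3*(-3)) + 15 = (6*sqrt(-1 + 2 - 2))*9 + 15 = (6*sqrt(-1))*9 + 15 = (6*I)*9 + 15 = 54*I + 15 = 15 + 54*I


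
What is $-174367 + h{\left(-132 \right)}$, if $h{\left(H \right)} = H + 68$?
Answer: $-174431$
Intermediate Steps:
$h{\left(H \right)} = 68 + H$
$-174367 + h{\left(-132 \right)} = -174367 + \left(68 - 132\right) = -174367 - 64 = -174431$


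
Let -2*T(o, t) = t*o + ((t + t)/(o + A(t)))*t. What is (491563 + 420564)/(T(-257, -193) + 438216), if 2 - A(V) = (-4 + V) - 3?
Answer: 100333970/45550203 ≈ 2.2027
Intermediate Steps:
A(V) = 9 - V (A(V) = 2 - ((-4 + V) - 3) = 2 - (-7 + V) = 2 + (7 - V) = 9 - V)
T(o, t) = -t²/(9 + o - t) - o*t/2 (T(o, t) = -(t*o + ((t + t)/(o + (9 - t)))*t)/2 = -(o*t + ((2*t)/(9 + o - t))*t)/2 = -(o*t + (2*t/(9 + o - t))*t)/2 = -(o*t + 2*t²/(9 + o - t))/2 = -t²/(9 + o - t) - o*t/2)
(491563 + 420564)/(T(-257, -193) + 438216) = (491563 + 420564)/(-1*(-193)*((-257)² + 2*(-193) - 1*(-257)*(-9 - 193))/(18 - 2*(-193) + 2*(-257)) + 438216) = 912127/(-1*(-193)*(66049 - 386 - 1*(-257)*(-202))/(18 + 386 - 514) + 438216) = 912127/(-1*(-193)*(66049 - 386 - 51914)/(-110) + 438216) = 912127/(-1*(-193)*(-1/110)*13749 + 438216) = 912127/(-2653557/110 + 438216) = 912127/(45550203/110) = 912127*(110/45550203) = 100333970/45550203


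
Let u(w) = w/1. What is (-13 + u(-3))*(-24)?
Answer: 384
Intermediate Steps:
u(w) = w (u(w) = w*1 = w)
(-13 + u(-3))*(-24) = (-13 - 3)*(-24) = -16*(-24) = 384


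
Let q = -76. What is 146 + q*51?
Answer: -3730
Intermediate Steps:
146 + q*51 = 146 - 76*51 = 146 - 3876 = -3730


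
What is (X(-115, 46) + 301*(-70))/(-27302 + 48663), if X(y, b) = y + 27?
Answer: -21158/21361 ≈ -0.99050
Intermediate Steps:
X(y, b) = 27 + y
(X(-115, 46) + 301*(-70))/(-27302 + 48663) = ((27 - 115) + 301*(-70))/(-27302 + 48663) = (-88 - 21070)/21361 = -21158*1/21361 = -21158/21361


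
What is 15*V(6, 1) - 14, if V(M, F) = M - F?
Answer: 61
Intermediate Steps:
15*V(6, 1) - 14 = 15*(6 - 1*1) - 14 = 15*(6 - 1) - 14 = 15*5 - 14 = 75 - 14 = 61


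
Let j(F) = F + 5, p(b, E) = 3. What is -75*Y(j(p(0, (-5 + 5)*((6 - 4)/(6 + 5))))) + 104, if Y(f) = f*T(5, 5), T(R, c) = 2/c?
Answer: -136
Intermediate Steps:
j(F) = 5 + F
Y(f) = 2*f/5 (Y(f) = f*(2/5) = 2*f/5)
-75*Y(j(p(0, (-5 + 5)*((6 - 4)/(6 + 5))))) + 104 = -30*(5 + 3) + 104 = -30*8 + 104 = -75*16/5 + 104 = -240 + 104 = -136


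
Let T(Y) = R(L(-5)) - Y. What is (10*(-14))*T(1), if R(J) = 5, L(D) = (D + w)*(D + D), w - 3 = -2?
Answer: -560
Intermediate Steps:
w = 1 (w = 3 - 2 = 1)
L(D) = 2*D*(1 + D) (L(D) = (D + 1)*(D + D) = (1 + D)*(2*D) = 2*D*(1 + D))
T(Y) = 5 - Y
(10*(-14))*T(1) = (10*(-14))*(5 - 1*1) = -140*(5 - 1) = -140*4 = -560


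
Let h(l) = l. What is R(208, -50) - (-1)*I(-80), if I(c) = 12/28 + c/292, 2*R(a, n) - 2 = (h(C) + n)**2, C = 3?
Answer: 1129979/1022 ≈ 1105.7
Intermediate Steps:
R(a, n) = 1 + (3 + n)**2/2
I(c) = 3/7 + c/292 (I(c) = 12*(1/28) + c*(1/292) = 3/7 + c/292)
R(208, -50) - (-1)*I(-80) = (1 + (3 - 50)**2/2) - (-1)*(3/7 + (1/292)*(-80)) = (1 + (1/2)*(-47)**2) - (-1)*(3/7 - 20/73) = (1 + (1/2)*2209) - (-1)*79/511 = (1 + 2209/2) - 1*(-79/511) = 2211/2 + 79/511 = 1129979/1022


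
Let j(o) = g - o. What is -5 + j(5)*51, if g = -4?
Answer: -464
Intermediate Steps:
j(o) = -4 - o
-5 + j(5)*51 = -5 + (-4 - 1*5)*51 = -5 + (-4 - 5)*51 = -5 - 9*51 = -5 - 459 = -464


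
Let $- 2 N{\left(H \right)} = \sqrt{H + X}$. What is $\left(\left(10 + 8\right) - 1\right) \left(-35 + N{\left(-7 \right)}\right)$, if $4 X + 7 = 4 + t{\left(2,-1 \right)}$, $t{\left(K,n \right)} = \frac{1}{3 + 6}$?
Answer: $-595 - \frac{17 i \sqrt{278}}{12} \approx -595.0 - 23.621 i$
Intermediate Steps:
$t{\left(K,n \right)} = \frac{1}{9}$
$X = - \frac{13}{18}$ ($X = - \frac{7}{4} + \frac{4 + \frac{1}{9}}{4} = - \frac{7}{4} + \frac{1}{4} \cdot \frac{37}{9} = - \frac{7}{4} + \frac{37}{36} = - \frac{13}{18} \approx -0.72222$)
$N{\left(H \right)} = - \frac{\sqrt{- \frac{13}{18} + H}}{2}$ ($N{\left(H \right)} = - \frac{\sqrt{H - \frac{13}{18}}}{2} = - \frac{\sqrt{- \frac{13}{18} + H}}{2}$)
$\left(\left(10 + 8\right) - 1\right) \left(-35 + N{\left(-7 \right)}\right) = \left(\left(10 + 8\right) - 1\right) \left(-35 - \frac{\sqrt{-26 + 36 \left(-7\right)}}{12}\right) = \left(18 - 1\right) \left(-35 - \frac{\sqrt{-26 - 252}}{12}\right) = 17 \left(-35 - \frac{\sqrt{-278}}{12}\right) = 17 \left(-35 - \frac{i \sqrt{278}}{12}\right) = -595 - \frac{17 i \sqrt{278}}{12}$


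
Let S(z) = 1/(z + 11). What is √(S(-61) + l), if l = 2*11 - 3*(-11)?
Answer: √5498/10 ≈ 7.4148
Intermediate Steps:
S(z) = 1/(11 + z)
l = 55 (l = 22 + 33 = 55)
√(S(-61) + l) = √(1/(11 - 61) + 55) = √(1/(-50) + 55) = √(-1/50 + 55) = √(2749/50) = √5498/10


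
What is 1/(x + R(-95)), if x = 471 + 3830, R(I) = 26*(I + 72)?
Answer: 1/3703 ≈ 0.00027005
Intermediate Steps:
R(I) = 1872 + 26*I (R(I) = 26*(72 + I) = 1872 + 26*I)
x = 4301
1/(x + R(-95)) = 1/(4301 + (1872 + 26*(-95))) = 1/(4301 + (1872 - 2470)) = 1/(4301 - 598) = 1/3703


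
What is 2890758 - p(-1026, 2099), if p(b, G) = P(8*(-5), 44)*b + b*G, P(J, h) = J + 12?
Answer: 5015604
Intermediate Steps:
P(J, h) = 12 + J
p(b, G) = -28*b + G*b (p(b, G) = (12 + 8*(-5))*b + b*G = (12 - 40)*b + G*b = -28*b + G*b)
2890758 - p(-1026, 2099) = 2890758 - (-1026)*(-28 + 2099) = 2890758 - (-1026)*2071 = 2890758 - 1*(-2124846) = 2890758 + 2124846 = 5015604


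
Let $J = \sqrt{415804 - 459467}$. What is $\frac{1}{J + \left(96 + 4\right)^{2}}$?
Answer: $\frac{10000}{100043663} - \frac{i \sqrt{43663}}{100043663} \approx 9.9956 \cdot 10^{-5} - 2.0887 \cdot 10^{-6} i$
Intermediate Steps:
$J = i \sqrt{43663}$ ($J = \sqrt{-43663} = i \sqrt{43663} \approx 208.96 i$)
$\frac{1}{J + \left(96 + 4\right)^{2}} = \frac{1}{i \sqrt{43663} + \left(96 + 4\right)^{2}} = \frac{1}{i \sqrt{43663} + 100^{2}} = \frac{1}{i \sqrt{43663} + 10000} = \frac{1}{10000 + i \sqrt{43663}}$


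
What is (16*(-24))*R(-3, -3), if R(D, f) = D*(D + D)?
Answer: -6912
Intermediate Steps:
R(D, f) = 2*D² (R(D, f) = D*(2*D) = 2*D²)
(16*(-24))*R(-3, -3) = (16*(-24))*(2*(-3)²) = -768*9 = -384*18 = -6912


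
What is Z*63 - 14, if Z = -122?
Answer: -7700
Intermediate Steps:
Z*63 - 14 = -122*63 - 14 = -7686 - 14 = -7700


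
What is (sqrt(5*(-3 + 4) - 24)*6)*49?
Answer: 294*I*sqrt(19) ≈ 1281.5*I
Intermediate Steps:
(sqrt(5*(-3 + 4) - 24)*6)*49 = (sqrt(5*1 - 24)*6)*49 = (sqrt(5 - 24)*6)*49 = (sqrt(-19)*6)*49 = ((I*sqrt(19))*6)*49 = (6*I*sqrt(19))*49 = 294*I*sqrt(19)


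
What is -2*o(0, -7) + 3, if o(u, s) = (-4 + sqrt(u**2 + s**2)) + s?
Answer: 11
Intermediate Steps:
o(u, s) = -4 + s + sqrt(s**2 + u**2) (o(u, s) = (-4 + sqrt(s**2 + u**2)) + s = -4 + s + sqrt(s**2 + u**2))
-2*o(0, -7) + 3 = -2*(-4 - 7 + sqrt((-7)**2 + 0**2)) + 3 = -2*(-4 - 7 + sqrt(49 + 0)) + 3 = -2*(-4 - 7 + sqrt(49)) + 3 = -2*(-4 - 7 + 7) + 3 = -2*(-4) + 3 = 8 + 3 = 11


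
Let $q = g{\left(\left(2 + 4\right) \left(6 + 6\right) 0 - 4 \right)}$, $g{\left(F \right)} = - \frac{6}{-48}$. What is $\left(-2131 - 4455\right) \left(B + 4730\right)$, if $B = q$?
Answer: $- \frac{124610413}{4} \approx -3.1153 \cdot 10^{7}$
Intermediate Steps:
$g{\left(F \right)} = \frac{1}{8}$ ($g{\left(F \right)} = \left(-6\right) \left(- \frac{1}{48}\right) = \frac{1}{8}$)
$q = \frac{1}{8} \approx 0.125$
$B = \frac{1}{8} \approx 0.125$
$\left(-2131 - 4455\right) \left(B + 4730\right) = \left(-2131 - 4455\right) \left(\frac{1}{8} + 4730\right) = \left(-6586\right) \frac{37841}{8} = - \frac{124610413}{4}$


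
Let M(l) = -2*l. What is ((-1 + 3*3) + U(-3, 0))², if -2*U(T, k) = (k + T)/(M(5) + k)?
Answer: 24649/400 ≈ 61.622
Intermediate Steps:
U(T, k) = -(T + k)/(2*(-10 + k)) (U(T, k) = -(k + T)/(2*(-2*5 + k)) = -(T + k)/(2*(-10 + k)))
((-1 + 3*3) + U(-3, 0))² = ((-1 + 3*3) + (-1*(-3) - 1*0)/(2*(-10 + 0)))² = ((-1 + 9) + (½)*(3 + 0)/(-10))² = (8 + (½)*(-⅒)*3)² = (8 - 3/20)² = (157/20)² = 24649/400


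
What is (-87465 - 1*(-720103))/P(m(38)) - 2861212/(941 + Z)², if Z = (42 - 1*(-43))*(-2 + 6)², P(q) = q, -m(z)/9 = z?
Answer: -62047117073/33532473 ≈ -1850.4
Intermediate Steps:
m(z) = -9*z
Z = 1360 (Z = (42 + 43)*4² = 85*16 = 1360)
(-87465 - 1*(-720103))/P(m(38)) - 2861212/(941 + Z)² = (-87465 - 1*(-720103))/((-9*38)) - 2861212/(941 + 1360)² = (-87465 + 720103)/(-342) - 2861212/(2301²) = 632638*(-1/342) - 2861212/5294601 = -316319/171 - 2861212*1/5294601 = -316319/171 - 2861212/5294601 = -62047117073/33532473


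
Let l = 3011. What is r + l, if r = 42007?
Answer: 45018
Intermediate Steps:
r + l = 42007 + 3011 = 45018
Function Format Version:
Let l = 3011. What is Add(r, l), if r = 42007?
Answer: 45018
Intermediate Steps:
Add(r, l) = Add(42007, 3011) = 45018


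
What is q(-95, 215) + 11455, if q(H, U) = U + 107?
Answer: 11777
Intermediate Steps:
q(H, U) = 107 + U
q(-95, 215) + 11455 = (107 + 215) + 11455 = 322 + 11455 = 11777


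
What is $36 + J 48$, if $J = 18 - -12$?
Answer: $1476$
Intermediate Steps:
$J = 30$ ($J = 18 + 12 = 30$)
$36 + J 48 = 36 + 30 \cdot 48 = 36 + 1440 = 1476$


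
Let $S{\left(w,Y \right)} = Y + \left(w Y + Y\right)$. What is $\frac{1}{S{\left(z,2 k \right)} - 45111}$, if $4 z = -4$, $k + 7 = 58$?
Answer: $- \frac{1}{45009} \approx -2.2218 \cdot 10^{-5}$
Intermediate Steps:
$k = 51$ ($k = -7 + 58 = 51$)
$z = -1$ ($z = \frac{1}{4} \left(-4\right) = -1$)
$S{\left(w,Y \right)} = 2 Y + Y w$ ($S{\left(w,Y \right)} = Y + \left(Y w + Y\right) = Y + \left(Y + Y w\right) = 2 Y + Y w$)
$\frac{1}{S{\left(z,2 k \right)} - 45111} = \frac{1}{2 \cdot 51 \left(2 - 1\right) - 45111} = \frac{1}{102 \cdot 1 - 45111} = \frac{1}{102 - 45111} = \frac{1}{-45009} = - \frac{1}{45009}$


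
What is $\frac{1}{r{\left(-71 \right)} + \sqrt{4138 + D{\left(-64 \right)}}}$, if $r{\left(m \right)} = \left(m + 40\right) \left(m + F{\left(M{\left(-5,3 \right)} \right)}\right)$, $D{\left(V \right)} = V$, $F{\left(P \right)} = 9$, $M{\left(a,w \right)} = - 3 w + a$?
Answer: $\frac{961}{1845005} - \frac{\sqrt{4074}}{3690010} \approx 0.00050357$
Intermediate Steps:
$M{\left(a,w \right)} = a - 3 w$
$r{\left(m \right)} = \left(9 + m\right) \left(40 + m\right)$ ($r{\left(m \right)} = \left(m + 40\right) \left(m + 9\right) = \left(40 + m\right) \left(9 + m\right) = \left(9 + m\right) \left(40 + m\right)$)
$\frac{1}{r{\left(-71 \right)} + \sqrt{4138 + D{\left(-64 \right)}}} = \frac{1}{\left(360 + \left(-71\right)^{2} + 49 \left(-71\right)\right) + \sqrt{4138 - 64}} = \frac{1}{\left(360 + 5041 - 3479\right) + \sqrt{4074}} = \frac{1}{1922 + \sqrt{4074}}$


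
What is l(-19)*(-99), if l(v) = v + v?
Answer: 3762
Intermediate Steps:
l(v) = 2*v
l(-19)*(-99) = (2*(-19))*(-99) = -38*(-99) = 3762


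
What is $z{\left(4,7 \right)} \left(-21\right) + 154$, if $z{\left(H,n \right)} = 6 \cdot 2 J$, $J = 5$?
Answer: $-1106$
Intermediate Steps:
$z{\left(H,n \right)} = 60$ ($z{\left(H,n \right)} = 6 \cdot 2 \cdot 5 = 12 \cdot 5 = 60$)
$z{\left(4,7 \right)} \left(-21\right) + 154 = 60 \left(-21\right) + 154 = -1260 + 154 = -1106$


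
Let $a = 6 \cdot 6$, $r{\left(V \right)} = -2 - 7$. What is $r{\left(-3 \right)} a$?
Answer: $-324$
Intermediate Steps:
$r{\left(V \right)} = -9$ ($r{\left(V \right)} = -2 - 7 = -9$)
$a = 36$
$r{\left(-3 \right)} a = \left(-9\right) 36 = -324$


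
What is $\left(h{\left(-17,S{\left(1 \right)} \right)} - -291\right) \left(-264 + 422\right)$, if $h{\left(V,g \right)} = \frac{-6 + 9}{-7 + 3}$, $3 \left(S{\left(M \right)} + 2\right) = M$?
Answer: $\frac{91719}{2} \approx 45860.0$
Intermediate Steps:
$S{\left(M \right)} = -2 + \frac{M}{3}$
$h{\left(V,g \right)} = - \frac{3}{4}$ ($h{\left(V,g \right)} = \frac{3}{-4} = 3 \left(- \frac{1}{4}\right) = - \frac{3}{4}$)
$\left(h{\left(-17,S{\left(1 \right)} \right)} - -291\right) \left(-264 + 422\right) = \left(- \frac{3}{4} - -291\right) \left(-264 + 422\right) = \left(- \frac{3}{4} + 291\right) 158 = \frac{1161}{4} \cdot 158 = \frac{91719}{2}$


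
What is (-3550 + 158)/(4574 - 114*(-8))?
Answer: -1696/2743 ≈ -0.61830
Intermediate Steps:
(-3550 + 158)/(4574 - 114*(-8)) = -3392/(4574 + 912) = -3392/5486 = -3392*1/5486 = -1696/2743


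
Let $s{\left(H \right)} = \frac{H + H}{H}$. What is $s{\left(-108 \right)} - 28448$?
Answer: $-28446$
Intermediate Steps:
$s{\left(H \right)} = 2$ ($s{\left(H \right)} = \frac{2 H}{H} = 2$)
$s{\left(-108 \right)} - 28448 = 2 - 28448 = -28446$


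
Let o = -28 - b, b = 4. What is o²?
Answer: 1024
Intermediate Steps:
o = -32 (o = -28 - 1*4 = -28 - 4 = -32)
o² = (-32)² = 1024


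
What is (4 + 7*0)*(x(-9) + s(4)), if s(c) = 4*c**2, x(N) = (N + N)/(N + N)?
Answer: 260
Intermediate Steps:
x(N) = 1 (x(N) = (2*N)/((2*N)) = (2*N)*(1/(2*N)) = 1)
(4 + 7*0)*(x(-9) + s(4)) = (4 + 7*0)*(1 + 4*4**2) = (4 + 0)*(1 + 4*16) = 4*(1 + 64) = 4*65 = 260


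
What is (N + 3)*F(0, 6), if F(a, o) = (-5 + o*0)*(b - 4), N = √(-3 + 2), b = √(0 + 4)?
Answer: 30 + 10*I ≈ 30.0 + 10.0*I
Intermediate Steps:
b = 2 (b = √4 = 2)
N = I (N = √(-1) = I ≈ 1.0*I)
F(a, o) = 10 (F(a, o) = (-5 + o*0)*(2 - 4) = (-5 + 0)*(-2) = -5*(-2) = 10)
(N + 3)*F(0, 6) = (I + 3)*10 = (3 + I)*10 = 30 + 10*I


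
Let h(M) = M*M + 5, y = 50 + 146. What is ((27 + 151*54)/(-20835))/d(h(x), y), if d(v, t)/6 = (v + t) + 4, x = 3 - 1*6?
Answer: -303/990820 ≈ -0.00030581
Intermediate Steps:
y = 196
x = -3 (x = 3 - 6 = -3)
h(M) = 5 + M² (h(M) = M² + 5 = 5 + M²)
d(v, t) = 24 + 6*t + 6*v (d(v, t) = 6*((v + t) + 4) = 6*((t + v) + 4) = 6*(4 + t + v) = 24 + 6*t + 6*v)
((27 + 151*54)/(-20835))/d(h(x), y) = ((27 + 151*54)/(-20835))/(24 + 6*196 + 6*(5 + (-3)²)) = ((27 + 8154)*(-1/20835))/(24 + 1176 + 6*(5 + 9)) = (8181*(-1/20835))/(24 + 1176 + 6*14) = -909/(2315*(24 + 1176 + 84)) = -909/2315/1284 = -909/2315*1/1284 = -303/990820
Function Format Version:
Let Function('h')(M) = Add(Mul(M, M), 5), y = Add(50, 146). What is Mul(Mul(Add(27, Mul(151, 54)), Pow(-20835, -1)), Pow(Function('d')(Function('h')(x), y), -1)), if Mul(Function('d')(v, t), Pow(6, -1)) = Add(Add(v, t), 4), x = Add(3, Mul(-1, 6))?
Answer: Rational(-303, 990820) ≈ -0.00030581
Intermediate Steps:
y = 196
x = -3 (x = Add(3, -6) = -3)
Function('h')(M) = Add(5, Pow(M, 2)) (Function('h')(M) = Add(Pow(M, 2), 5) = Add(5, Pow(M, 2)))
Function('d')(v, t) = Add(24, Mul(6, t), Mul(6, v)) (Function('d')(v, t) = Mul(6, Add(Add(v, t), 4)) = Mul(6, Add(Add(t, v), 4)) = Mul(6, Add(4, t, v)) = Add(24, Mul(6, t), Mul(6, v)))
Mul(Mul(Add(27, Mul(151, 54)), Pow(-20835, -1)), Pow(Function('d')(Function('h')(x), y), -1)) = Mul(Mul(Add(27, Mul(151, 54)), Pow(-20835, -1)), Pow(Add(24, Mul(6, 196), Mul(6, Add(5, Pow(-3, 2)))), -1)) = Mul(Mul(Add(27, 8154), Rational(-1, 20835)), Pow(Add(24, 1176, Mul(6, Add(5, 9))), -1)) = Mul(Mul(8181, Rational(-1, 20835)), Pow(Add(24, 1176, Mul(6, 14)), -1)) = Mul(Rational(-909, 2315), Pow(Add(24, 1176, 84), -1)) = Mul(Rational(-909, 2315), Pow(1284, -1)) = Mul(Rational(-909, 2315), Rational(1, 1284)) = Rational(-303, 990820)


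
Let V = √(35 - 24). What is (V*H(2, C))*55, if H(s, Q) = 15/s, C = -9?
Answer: 825*√11/2 ≈ 1368.1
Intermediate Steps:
V = √11 ≈ 3.3166
(V*H(2, C))*55 = (√11*(15/2))*55 = (15*√11/2)*55 = 825*√11/2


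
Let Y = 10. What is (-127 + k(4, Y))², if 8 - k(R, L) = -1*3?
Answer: 13456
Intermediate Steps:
k(R, L) = 11 (k(R, L) = 8 - (-1)*3 = 8 - 1*(-3) = 8 + 3 = 11)
(-127 + k(4, Y))² = (-127 + 11)² = (-116)² = 13456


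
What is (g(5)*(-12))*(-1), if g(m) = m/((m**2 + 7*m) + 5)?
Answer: 12/13 ≈ 0.92308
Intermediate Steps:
g(m) = m/(5 + m**2 + 7*m)
(g(5)*(-12))*(-1) = ((5/(5 + 5**2 + 7*5))*(-12))*(-1) = ((5/(5 + 25 + 35))*(-12))*(-1) = ((5/65)*(-12))*(-1) = ((5*(1/65))*(-12))*(-1) = ((1/13)*(-12))*(-1) = -12/13*(-1) = 12/13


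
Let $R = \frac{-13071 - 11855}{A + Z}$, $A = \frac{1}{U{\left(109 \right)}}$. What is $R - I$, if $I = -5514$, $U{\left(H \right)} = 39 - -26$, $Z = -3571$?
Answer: $\frac{640748393}{116057} \approx 5521.0$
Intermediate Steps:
$U{\left(H \right)} = 65$ ($U{\left(H \right)} = 39 + 26 = 65$)
$A = \frac{1}{65} \approx 0.015385$
$R = \frac{810095}{116057}$ ($R = \frac{-13071 - 11855}{\frac{1}{65} - 3571} = - \frac{24926}{- \frac{232114}{65}} = \left(-24926\right) \left(- \frac{65}{232114}\right) = \frac{810095}{116057} \approx 6.9801$)
$R - I = \frac{810095}{116057} - -5514 = \frac{810095}{116057} + 5514 = \frac{640748393}{116057}$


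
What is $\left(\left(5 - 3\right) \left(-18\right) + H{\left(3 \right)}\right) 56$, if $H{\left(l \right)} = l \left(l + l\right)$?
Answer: $-1008$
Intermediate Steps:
$H{\left(l \right)} = 2 l^{2}$ ($H{\left(l \right)} = l 2 l = 2 l^{2}$)
$\left(\left(5 - 3\right) \left(-18\right) + H{\left(3 \right)}\right) 56 = \left(\left(5 - 3\right) \left(-18\right) + 2 \cdot 3^{2}\right) 56 = \left(2 \left(-18\right) + 2 \cdot 9\right) 56 = \left(-36 + 18\right) 56 = \left(-18\right) 56 = -1008$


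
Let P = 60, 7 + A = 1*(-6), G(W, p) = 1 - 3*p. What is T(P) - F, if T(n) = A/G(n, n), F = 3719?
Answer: -665688/179 ≈ -3718.9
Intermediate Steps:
A = -13 (A = -7 + 1*(-6) = -7 - 6 = -13)
T(n) = -13/(1 - 3*n)
T(P) - F = 13/(-1 + 3*60) - 1*3719 = 13/(-1 + 180) - 3719 = 13/179 - 3719 = -665688/179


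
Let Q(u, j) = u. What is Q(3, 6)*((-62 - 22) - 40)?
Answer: -372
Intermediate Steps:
Q(3, 6)*((-62 - 22) - 40) = 3*((-62 - 22) - 40) = 3*(-84 - 40) = 3*(-124) = -372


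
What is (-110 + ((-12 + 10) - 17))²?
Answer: 16641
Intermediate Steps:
(-110 + ((-12 + 10) - 17))² = (-110 + (-2 - 17))² = (-110 - 19)² = (-129)² = 16641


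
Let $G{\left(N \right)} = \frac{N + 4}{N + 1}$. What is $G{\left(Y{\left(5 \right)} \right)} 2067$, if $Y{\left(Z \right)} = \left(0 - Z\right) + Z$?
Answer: $8268$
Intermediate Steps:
$Y{\left(Z \right)} = 0$ ($Y{\left(Z \right)} = - Z + Z = 0$)
$G{\left(N \right)} = \frac{4 + N}{1 + N}$
$G{\left(Y{\left(5 \right)} \right)} 2067 = \frac{4 + 0}{1 + 0} \cdot 2067 = 1^{-1} \cdot 4 \cdot 2067 = 1 \cdot 4 \cdot 2067 = 4 \cdot 2067 = 8268$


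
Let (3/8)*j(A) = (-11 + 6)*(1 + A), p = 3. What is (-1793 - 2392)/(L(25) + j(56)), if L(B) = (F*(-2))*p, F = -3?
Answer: 4185/742 ≈ 5.6402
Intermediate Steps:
j(A) = -40/3 - 40*A/3 (j(A) = 8*((-11 + 6)*(1 + A))/3 = 8*(-5*(1 + A))/3 = 8*(-5 - 5*A)/3 = -40/3 - 40*A/3)
L(B) = 18 (L(B) = -3*(-2)*3 = 6*3 = 18)
(-1793 - 2392)/(L(25) + j(56)) = (-1793 - 2392)/(18 + (-40/3 - 40/3*56)) = -4185/(18 + (-40/3 - 2240/3)) = -4185/(18 - 760) = -4185/(-742) = -4185*(-1/742) = 4185/742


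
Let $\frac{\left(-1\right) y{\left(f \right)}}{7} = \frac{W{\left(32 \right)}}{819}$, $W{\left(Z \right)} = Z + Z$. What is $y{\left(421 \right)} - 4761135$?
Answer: $- \frac{557052859}{117} \approx -4.7611 \cdot 10^{6}$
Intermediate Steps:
$W{\left(Z \right)} = 2 Z$
$y{\left(f \right)} = - \frac{64}{117}$ ($y{\left(f \right)} = - 7 \frac{2 \cdot 32}{819} = - 7 \cdot 64 \cdot \frac{1}{819} = \left(-7\right) \frac{64}{819} = - \frac{64}{117}$)
$y{\left(421 \right)} - 4761135 = - \frac{64}{117} - 4761135 = - \frac{557052859}{117}$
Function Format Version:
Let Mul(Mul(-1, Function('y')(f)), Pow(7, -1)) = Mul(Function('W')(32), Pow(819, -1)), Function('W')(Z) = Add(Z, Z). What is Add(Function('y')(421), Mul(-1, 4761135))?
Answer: Rational(-557052859, 117) ≈ -4.7611e+6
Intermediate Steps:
Function('W')(Z) = Mul(2, Z)
Function('y')(f) = Rational(-64, 117) (Function('y')(f) = Mul(-7, Mul(Mul(2, 32), Pow(819, -1))) = Mul(-7, Mul(64, Rational(1, 819))) = Mul(-7, Rational(64, 819)) = Rational(-64, 117))
Add(Function('y')(421), Mul(-1, 4761135)) = Add(Rational(-64, 117), Mul(-1, 4761135)) = Add(Rational(-64, 117), -4761135) = Rational(-557052859, 117)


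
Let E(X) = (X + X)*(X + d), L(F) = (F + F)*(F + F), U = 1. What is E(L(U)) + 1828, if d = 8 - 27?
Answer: 1708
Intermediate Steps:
L(F) = 4*F² (L(F) = (2*F)*(2*F) = 4*F²)
d = -19
E(X) = 2*X*(-19 + X) (E(X) = (X + X)*(X - 19) = (2*X)*(-19 + X) = 2*X*(-19 + X))
E(L(U)) + 1828 = 2*(4*1²)*(-19 + 4*1²) + 1828 = 2*(4*1)*(-19 + 4*1) + 1828 = 2*4*(-19 + 4) + 1828 = 2*4*(-15) + 1828 = -120 + 1828 = 1708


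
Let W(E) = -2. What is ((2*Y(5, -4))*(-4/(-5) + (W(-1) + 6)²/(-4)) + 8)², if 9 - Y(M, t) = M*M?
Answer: 304704/25 ≈ 12188.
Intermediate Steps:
Y(M, t) = 9 - M² (Y(M, t) = 9 - M*M = 9 - M²)
((2*Y(5, -4))*(-4/(-5) + (W(-1) + 6)²/(-4)) + 8)² = ((2*(9 - 1*5²))*(-4/(-5) + (-2 + 6)²/(-4)) + 8)² = ((2*(9 - 1*25))*(-4*(-⅕) + 4²*(-¼)) + 8)² = ((2*(9 - 25))*(⅘ + 16*(-¼)) + 8)² = ((2*(-16))*(⅘ - 4) + 8)² = (-32*(-16/5) + 8)² = (512/5 + 8)² = (552/5)² = 304704/25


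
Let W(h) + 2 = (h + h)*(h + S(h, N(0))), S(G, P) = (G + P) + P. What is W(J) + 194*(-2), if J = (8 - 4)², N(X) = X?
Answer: 634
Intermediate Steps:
J = 16 (J = 4² = 16)
S(G, P) = G + 2*P
W(h) = -2 + 4*h² (W(h) = -2 + (h + h)*(h + (h + 2*0)) = -2 + (2*h)*(h + (h + 0)) = -2 + (2*h)*(h + h) = -2 + (2*h)*(2*h) = -2 + 4*h²)
W(J) + 194*(-2) = (-2 + 4*16²) + 194*(-2) = (-2 + 4*256) - 388 = (-2 + 1024) - 388 = 1022 - 388 = 634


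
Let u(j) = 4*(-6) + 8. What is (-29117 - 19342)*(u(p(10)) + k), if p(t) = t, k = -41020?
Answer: 1988563524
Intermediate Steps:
u(j) = -16 (u(j) = -24 + 8 = -16)
(-29117 - 19342)*(u(p(10)) + k) = (-29117 - 19342)*(-16 - 41020) = -48459*(-41036) = 1988563524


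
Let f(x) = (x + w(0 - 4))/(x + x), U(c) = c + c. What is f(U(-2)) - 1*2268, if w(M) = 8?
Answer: -4537/2 ≈ -2268.5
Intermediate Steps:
U(c) = 2*c
f(x) = (8 + x)/(2*x) (f(x) = (x + 8)/(x + x) = (8 + x)/((2*x)) = (8 + x)*(1/(2*x)) = (8 + x)/(2*x))
f(U(-2)) - 1*2268 = (8 + 2*(-2))/(2*((2*(-2)))) - 1*2268 = (1/2)*(8 - 4)/(-4) - 2268 = (1/2)*(-1/4)*4 - 2268 = -1/2 - 2268 = -4537/2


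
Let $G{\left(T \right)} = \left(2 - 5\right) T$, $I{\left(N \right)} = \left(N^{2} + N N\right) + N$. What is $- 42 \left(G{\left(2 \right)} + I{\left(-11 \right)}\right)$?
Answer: $-9450$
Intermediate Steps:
$I{\left(N \right)} = N + 2 N^{2}$ ($I{\left(N \right)} = \left(N^{2} + N^{2}\right) + N = 2 N^{2} + N = N + 2 N^{2}$)
$G{\left(T \right)} = - 3 T$
$- 42 \left(G{\left(2 \right)} + I{\left(-11 \right)}\right) = - 42 \left(\left(-3\right) 2 - 11 \left(1 + 2 \left(-11\right)\right)\right) = - 42 \left(-6 - 11 \left(1 - 22\right)\right) = - 42 \left(-6 - -231\right) = - 42 \left(-6 + 231\right) = \left(-42\right) 225 = -9450$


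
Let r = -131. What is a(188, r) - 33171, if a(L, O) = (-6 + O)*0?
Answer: -33171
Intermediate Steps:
a(L, O) = 0
a(188, r) - 33171 = 0 - 33171 = -33171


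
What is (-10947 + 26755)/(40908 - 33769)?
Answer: 15808/7139 ≈ 2.2143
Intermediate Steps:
(-10947 + 26755)/(40908 - 33769) = 15808/7139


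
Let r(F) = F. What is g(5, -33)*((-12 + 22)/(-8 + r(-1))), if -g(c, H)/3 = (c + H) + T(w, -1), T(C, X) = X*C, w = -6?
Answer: -220/3 ≈ -73.333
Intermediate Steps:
T(C, X) = C*X
g(c, H) = -18 - 3*H - 3*c (g(c, H) = -3*((c + H) - 6*(-1)) = -3*((H + c) + 6) = -3*(6 + H + c) = -18 - 3*H - 3*c)
g(5, -33)*((-12 + 22)/(-8 + r(-1))) = (-18 - 3*(-33) - 3*5)*((-12 + 22)/(-8 - 1)) = (-18 + 99 - 15)*(10/(-9)) = 66*(10*(-⅑)) = 66*(-10/9) = -220/3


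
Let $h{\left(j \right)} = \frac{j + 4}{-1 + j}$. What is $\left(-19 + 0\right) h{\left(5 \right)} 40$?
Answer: $-1710$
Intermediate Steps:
$h{\left(j \right)} = \frac{4 + j}{-1 + j}$
$\left(-19 + 0\right) h{\left(5 \right)} 40 = \left(-19 + 0\right) \frac{4 + 5}{-1 + 5} \cdot 40 = - 19 \cdot \frac{1}{4} \cdot 9 \cdot 40 = \left(-19\right) \frac{9}{4} \cdot 40 = \left(- \frac{171}{4}\right) 40 = -1710$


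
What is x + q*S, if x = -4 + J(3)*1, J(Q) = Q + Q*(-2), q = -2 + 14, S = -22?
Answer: -271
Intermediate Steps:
q = 12
J(Q) = -Q (J(Q) = Q - 2*Q = -Q)
x = -7 (x = -4 - 1*3*1 = -4 - 3*1 = -4 - 3 = -7)
x + q*S = -7 + 12*(-22) = -7 - 264 = -271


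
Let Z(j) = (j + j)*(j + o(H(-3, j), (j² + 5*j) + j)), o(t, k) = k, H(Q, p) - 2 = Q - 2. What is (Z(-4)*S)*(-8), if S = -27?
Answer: 20736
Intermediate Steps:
H(Q, p) = Q (H(Q, p) = 2 + (Q - 2) = 2 + (-2 + Q) = Q)
Z(j) = 2*j*(j² + 7*j) (Z(j) = (j + j)*(j + ((j² + 5*j) + j)) = (2*j)*(j + (j² + 6*j)) = (2*j)*(j² + 7*j) = 2*j*(j² + 7*j))
(Z(-4)*S)*(-8) = ((2*(-4)²*(7 - 4))*(-27))*(-8) = ((2*16*3)*(-27))*(-8) = (96*(-27))*(-8) = -2592*(-8) = 20736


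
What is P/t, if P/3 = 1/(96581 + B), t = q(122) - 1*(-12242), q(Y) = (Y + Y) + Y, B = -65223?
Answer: 3/395361664 ≈ 7.5880e-9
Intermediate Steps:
q(Y) = 3*Y (q(Y) = 2*Y + Y = 3*Y)
t = 12608 (t = 3*122 - 1*(-12242) = 366 + 12242 = 12608)
P = 3/31358 (P = 3/(96581 - 65223) = 3/31358 ≈ 9.5669e-5)
P/t = (3/31358)/12608 = (3/31358)*(1/12608) = 3/395361664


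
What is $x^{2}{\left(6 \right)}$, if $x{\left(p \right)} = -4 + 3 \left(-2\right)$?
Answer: $100$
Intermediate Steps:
$x{\left(p \right)} = -10$ ($x{\left(p \right)} = -4 - 6 = -10$)
$x^{2}{\left(6 \right)} = \left(-10\right)^{2} = 100$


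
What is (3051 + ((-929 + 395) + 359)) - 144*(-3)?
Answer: 3308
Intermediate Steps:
(3051 + ((-929 + 395) + 359)) - 144*(-3) = (3051 + (-534 + 359)) - 36*(-12) = (3051 - 175) + 432 = 2876 + 432 = 3308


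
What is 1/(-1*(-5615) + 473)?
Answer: 1/6088 ≈ 0.00016426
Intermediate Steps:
1/(-1*(-5615) + 473) = 1/(5615 + 473) = 1/6088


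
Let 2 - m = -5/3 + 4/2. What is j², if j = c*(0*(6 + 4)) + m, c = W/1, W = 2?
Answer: 25/9 ≈ 2.7778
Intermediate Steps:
m = 5/3 (m = 2 - (-5/3 + 4/2) = 2 - (-5*⅓ + 4*(½)) = 2 - (-5/3 + 2) = 2 - 1*⅓ = 2 - ⅓ = 5/3 ≈ 1.6667)
c = 2 (c = 2/1 = 2*1 = 2)
j = 5/3 (j = 2*(0*(6 + 4)) + 5/3 = 2*(0*10) + 5/3 = 2*0 + 5/3 = 0 + 5/3 = 5/3 ≈ 1.6667)
j² = (5/3)² = 25/9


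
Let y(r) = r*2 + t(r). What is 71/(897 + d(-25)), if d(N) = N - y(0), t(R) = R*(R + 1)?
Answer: 71/872 ≈ 0.081422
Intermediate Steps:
t(R) = R*(1 + R)
y(r) = 2*r + r*(1 + r) (y(r) = r*2 + r*(1 + r) = 2*r + r*(1 + r))
d(N) = N (d(N) = N - 0*(3 + 0) = N - 0*3 = N - 1*0 = N + 0 = N)
71/(897 + d(-25)) = 71/(897 - 25) = 71/872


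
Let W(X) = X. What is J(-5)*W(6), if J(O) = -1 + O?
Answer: -36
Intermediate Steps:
J(-5)*W(6) = (-1 - 5)*6 = -6*6 = -36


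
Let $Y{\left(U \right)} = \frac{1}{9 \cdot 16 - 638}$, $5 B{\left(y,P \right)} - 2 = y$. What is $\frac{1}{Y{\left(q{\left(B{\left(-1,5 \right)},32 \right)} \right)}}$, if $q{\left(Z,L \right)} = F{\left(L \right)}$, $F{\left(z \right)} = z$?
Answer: $-494$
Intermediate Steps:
$B{\left(y,P \right)} = \frac{2}{5} + \frac{y}{5}$
$q{\left(Z,L \right)} = L$
$Y{\left(U \right)} = - \frac{1}{494}$ ($Y{\left(U \right)} = \frac{1}{144 - 638} = \frac{1}{-494} = - \frac{1}{494}$)
$\frac{1}{Y{\left(q{\left(B{\left(-1,5 \right)},32 \right)} \right)}} = \frac{1}{- \frac{1}{494}} = -494$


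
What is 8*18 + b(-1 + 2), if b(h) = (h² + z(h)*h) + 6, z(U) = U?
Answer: 152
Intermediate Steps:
b(h) = 6 + 2*h² (b(h) = (h² + h*h) + 6 = (h² + h²) + 6 = 2*h² + 6 = 6 + 2*h²)
8*18 + b(-1 + 2) = 8*18 + (6 + 2*(-1 + 2)²) = 144 + (6 + 2*1²) = 144 + (6 + 2*1) = 144 + (6 + 2) = 144 + 8 = 152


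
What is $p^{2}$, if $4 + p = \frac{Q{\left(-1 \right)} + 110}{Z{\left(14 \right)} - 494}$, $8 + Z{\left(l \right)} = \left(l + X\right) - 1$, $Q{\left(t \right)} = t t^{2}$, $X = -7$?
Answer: $\frac{4380649}{246016} \approx 17.806$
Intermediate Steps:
$Q{\left(t \right)} = t^{3}$
$Z{\left(l \right)} = -16 + l$ ($Z{\left(l \right)} = -8 + \left(\left(l - 7\right) - 1\right) = -8 + \left(\left(-7 + l\right) - 1\right) = -8 + \left(-8 + l\right) = -16 + l$)
$p = - \frac{2093}{496}$ ($p = -4 + \frac{\left(-1\right)^{3} + 110}{\left(-16 + 14\right) - 494} = -4 + \frac{-1 + 110}{-2 - 494} = -4 + \frac{109}{-496} = -4 + 109 \left(- \frac{1}{496}\right) = -4 - \frac{109}{496} = - \frac{2093}{496} \approx -4.2198$)
$p^{2} = \left(- \frac{2093}{496}\right)^{2} = \frac{4380649}{246016}$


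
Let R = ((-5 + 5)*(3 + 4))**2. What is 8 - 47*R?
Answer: 8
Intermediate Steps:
R = 0 (R = (0*7)**2 = 0**2 = 0)
8 - 47*R = 8 - 47*0 = 8 + 0 = 8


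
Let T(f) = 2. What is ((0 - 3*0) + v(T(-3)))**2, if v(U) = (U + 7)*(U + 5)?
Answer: 3969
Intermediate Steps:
v(U) = (5 + U)*(7 + U) (v(U) = (7 + U)*(5 + U) = (5 + U)*(7 + U))
((0 - 3*0) + v(T(-3)))**2 = ((0 - 3*0) + (35 + 2**2 + 12*2))**2 = ((0 + 0) + (35 + 4 + 24))**2 = (0 + 63)**2 = 63**2 = 3969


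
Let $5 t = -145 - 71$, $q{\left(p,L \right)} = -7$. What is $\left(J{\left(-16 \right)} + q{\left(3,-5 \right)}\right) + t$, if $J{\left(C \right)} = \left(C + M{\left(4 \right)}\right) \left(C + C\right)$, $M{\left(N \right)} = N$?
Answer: $\frac{1669}{5} \approx 333.8$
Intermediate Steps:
$J{\left(C \right)} = 2 C \left(4 + C\right)$ ($J{\left(C \right)} = \left(C + 4\right) \left(C + C\right) = \left(4 + C\right) 2 C = 2 C \left(4 + C\right)$)
$t = - \frac{216}{5}$ ($t = \frac{-145 - 71}{5} = \frac{1}{5} \left(-216\right) = - \frac{216}{5} \approx -43.2$)
$\left(J{\left(-16 \right)} + q{\left(3,-5 \right)}\right) + t = \left(2 \left(-16\right) \left(4 - 16\right) - 7\right) - \frac{216}{5} = \left(2 \left(-16\right) \left(-12\right) - 7\right) - \frac{216}{5} = \left(384 - 7\right) - \frac{216}{5} = 377 - \frac{216}{5} = \frac{1669}{5}$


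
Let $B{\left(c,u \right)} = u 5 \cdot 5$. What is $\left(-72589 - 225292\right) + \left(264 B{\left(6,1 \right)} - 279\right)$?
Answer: $-291560$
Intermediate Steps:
$B{\left(c,u \right)} = 25 u$ ($B{\left(c,u \right)} = 5 u 5 = 25 u$)
$\left(-72589 - 225292\right) + \left(264 B{\left(6,1 \right)} - 279\right) = \left(-72589 - 225292\right) - \left(279 - 264 \cdot 25 \cdot 1\right) = -297881 + \left(264 \cdot 25 - 279\right) = -297881 + \left(6600 - 279\right) = -297881 + 6321 = -291560$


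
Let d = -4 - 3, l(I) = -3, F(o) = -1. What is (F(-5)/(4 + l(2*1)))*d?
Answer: 7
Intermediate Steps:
d = -7
(F(-5)/(4 + l(2*1)))*d = -1/(4 - 3)*(-7) = -1/1*(-7) = -1*1*(-7) = -1*(-7) = 7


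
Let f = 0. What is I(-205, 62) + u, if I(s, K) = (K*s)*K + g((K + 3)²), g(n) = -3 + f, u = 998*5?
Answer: -783033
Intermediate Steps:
u = 4990
g(n) = -3 (g(n) = -3 + 0 = -3)
I(s, K) = -3 + s*K² (I(s, K) = (K*s)*K - 3 = s*K² - 3 = -3 + s*K²)
I(-205, 62) + u = (-3 - 205*62²) + 4990 = (-3 - 205*3844) + 4990 = (-3 - 788020) + 4990 = -788023 + 4990 = -783033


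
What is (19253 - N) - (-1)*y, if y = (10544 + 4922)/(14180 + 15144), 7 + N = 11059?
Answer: 120250795/14662 ≈ 8201.5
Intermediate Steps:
N = 11052 (N = -7 + 11059 = 11052)
y = 7733/14662 (y = 15466/29324 = 15466*(1/29324) = 7733/14662 ≈ 0.52742)
(19253 - N) - (-1)*y = (19253 - 1*11052) - (-1)*7733/14662 = (19253 - 11052) - 1*(-7733/14662) = 8201 + 7733/14662 = 120250795/14662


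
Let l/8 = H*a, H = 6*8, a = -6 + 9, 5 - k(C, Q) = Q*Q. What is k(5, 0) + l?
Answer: 1157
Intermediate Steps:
k(C, Q) = 5 - Q² (k(C, Q) = 5 - Q*Q = 5 - Q²)
a = 3
H = 48
l = 1152 (l = 8*(48*3) = 8*144 = 1152)
k(5, 0) + l = (5 - 1*0²) + 1152 = (5 - 1*0) + 1152 = (5 + 0) + 1152 = 5 + 1152 = 1157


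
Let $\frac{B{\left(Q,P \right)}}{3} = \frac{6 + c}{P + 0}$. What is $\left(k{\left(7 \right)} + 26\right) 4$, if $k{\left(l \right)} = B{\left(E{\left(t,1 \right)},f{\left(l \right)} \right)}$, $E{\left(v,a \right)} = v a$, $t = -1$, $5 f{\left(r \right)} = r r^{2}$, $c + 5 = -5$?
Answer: $\frac{35432}{343} \approx 103.3$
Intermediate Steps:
$c = -10$ ($c = -5 - 5 = -10$)
$f{\left(r \right)} = \frac{r^{3}}{5}$ ($f{\left(r \right)} = \frac{r r^{2}}{5} = \frac{r^{3}}{5}$)
$E{\left(v,a \right)} = a v$
$B{\left(Q,P \right)} = - \frac{12}{P}$ ($B{\left(Q,P \right)} = 3 \frac{6 - 10}{P + 0} = 3 \left(- \frac{4}{P}\right) = - \frac{12}{P}$)
$k{\left(l \right)} = - \frac{60}{l^{3}}$ ($k{\left(l \right)} = - \frac{12}{\frac{1}{5} l^{3}} = - 12 \frac{5}{l^{3}} = - \frac{60}{l^{3}}$)
$\left(k{\left(7 \right)} + 26\right) 4 = \left(- \frac{60}{343} + 26\right) 4 = \frac{8858}{343} \cdot 4 = \frac{35432}{343}$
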